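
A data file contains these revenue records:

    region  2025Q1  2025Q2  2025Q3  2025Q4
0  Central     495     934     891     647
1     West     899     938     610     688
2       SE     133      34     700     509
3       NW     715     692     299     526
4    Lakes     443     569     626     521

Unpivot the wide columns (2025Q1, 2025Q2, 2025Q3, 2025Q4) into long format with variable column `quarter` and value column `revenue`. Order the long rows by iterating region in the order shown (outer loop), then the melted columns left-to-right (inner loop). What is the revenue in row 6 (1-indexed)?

20 rows total (5 × 4). Row 6: index ⌊(6-1)/4⌋ = 1 into region → West; (6-1) mod 4 = 1 into the melted columns → 2025Q2.
So row 6 is (West, 2025Q2, 938); revenue = 938.

938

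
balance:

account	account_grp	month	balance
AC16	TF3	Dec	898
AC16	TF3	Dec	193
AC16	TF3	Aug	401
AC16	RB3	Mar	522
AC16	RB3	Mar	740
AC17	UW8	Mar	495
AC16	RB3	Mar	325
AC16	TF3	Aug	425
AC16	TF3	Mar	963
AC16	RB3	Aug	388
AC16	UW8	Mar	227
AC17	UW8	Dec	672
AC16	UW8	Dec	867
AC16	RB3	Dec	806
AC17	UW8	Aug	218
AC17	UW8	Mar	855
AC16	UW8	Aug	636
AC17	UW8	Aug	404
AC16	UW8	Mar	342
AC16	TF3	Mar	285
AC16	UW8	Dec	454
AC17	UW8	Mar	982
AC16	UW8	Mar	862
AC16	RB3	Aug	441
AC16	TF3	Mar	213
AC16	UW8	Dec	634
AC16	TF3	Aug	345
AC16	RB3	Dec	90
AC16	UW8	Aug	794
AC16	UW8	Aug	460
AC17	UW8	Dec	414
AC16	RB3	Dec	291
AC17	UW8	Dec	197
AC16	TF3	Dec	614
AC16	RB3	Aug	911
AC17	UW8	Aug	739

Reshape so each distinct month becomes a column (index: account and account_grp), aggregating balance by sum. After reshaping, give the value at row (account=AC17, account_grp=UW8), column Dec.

Rows with account=AC17, account_grp=UW8 and month=Dec: balance values are 672, 414, 197.
672 + 414 + 197 = 1283.

1283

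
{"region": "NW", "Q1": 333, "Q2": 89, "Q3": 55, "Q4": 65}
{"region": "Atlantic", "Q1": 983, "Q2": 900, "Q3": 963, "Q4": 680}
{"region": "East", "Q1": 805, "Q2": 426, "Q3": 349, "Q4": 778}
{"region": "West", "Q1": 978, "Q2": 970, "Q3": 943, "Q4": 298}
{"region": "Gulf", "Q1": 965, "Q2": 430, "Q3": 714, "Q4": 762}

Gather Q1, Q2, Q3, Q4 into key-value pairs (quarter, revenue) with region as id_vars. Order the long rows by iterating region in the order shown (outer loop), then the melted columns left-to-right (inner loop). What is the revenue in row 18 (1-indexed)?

20 rows total (5 × 4). Row 18: index ⌊(18-1)/4⌋ = 4 into region → Gulf; (18-1) mod 4 = 1 into the melted columns → Q2.
So row 18 is (Gulf, Q2, 430); revenue = 430.

430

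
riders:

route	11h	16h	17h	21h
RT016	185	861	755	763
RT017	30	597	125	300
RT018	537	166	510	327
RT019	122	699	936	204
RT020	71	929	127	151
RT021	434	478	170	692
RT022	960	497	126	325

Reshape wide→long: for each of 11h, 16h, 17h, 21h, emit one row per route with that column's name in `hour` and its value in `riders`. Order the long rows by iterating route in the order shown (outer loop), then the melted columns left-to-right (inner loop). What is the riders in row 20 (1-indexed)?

151

28 rows total (7 × 4). Row 20: index ⌊(20-1)/4⌋ = 4 into route → RT020; (20-1) mod 4 = 3 into the melted columns → 21h.
So row 20 is (RT020, 21h, 151); riders = 151.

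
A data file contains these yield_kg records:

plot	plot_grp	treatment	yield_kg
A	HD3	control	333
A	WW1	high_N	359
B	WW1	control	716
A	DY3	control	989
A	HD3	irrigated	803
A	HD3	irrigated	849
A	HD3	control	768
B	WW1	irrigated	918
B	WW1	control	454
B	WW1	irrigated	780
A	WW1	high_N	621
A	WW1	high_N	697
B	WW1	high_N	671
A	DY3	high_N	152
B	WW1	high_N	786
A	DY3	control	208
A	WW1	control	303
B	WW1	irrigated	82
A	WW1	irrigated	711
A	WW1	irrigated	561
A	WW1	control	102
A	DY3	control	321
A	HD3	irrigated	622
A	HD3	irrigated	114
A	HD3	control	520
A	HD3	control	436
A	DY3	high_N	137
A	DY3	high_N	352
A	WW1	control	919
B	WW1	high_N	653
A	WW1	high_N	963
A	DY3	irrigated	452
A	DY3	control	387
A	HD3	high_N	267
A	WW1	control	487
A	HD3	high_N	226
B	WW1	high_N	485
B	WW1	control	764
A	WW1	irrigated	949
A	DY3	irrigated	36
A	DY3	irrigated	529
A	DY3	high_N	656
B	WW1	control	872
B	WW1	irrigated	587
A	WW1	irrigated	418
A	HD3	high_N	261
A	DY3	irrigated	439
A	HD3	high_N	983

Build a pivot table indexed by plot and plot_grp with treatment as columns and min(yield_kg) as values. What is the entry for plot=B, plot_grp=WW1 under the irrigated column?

Rows with plot=B, plot_grp=WW1 and treatment=irrigated: yield_kg values are 918, 780, 82, 587.
min(918, 780, 82, 587) = 82.

82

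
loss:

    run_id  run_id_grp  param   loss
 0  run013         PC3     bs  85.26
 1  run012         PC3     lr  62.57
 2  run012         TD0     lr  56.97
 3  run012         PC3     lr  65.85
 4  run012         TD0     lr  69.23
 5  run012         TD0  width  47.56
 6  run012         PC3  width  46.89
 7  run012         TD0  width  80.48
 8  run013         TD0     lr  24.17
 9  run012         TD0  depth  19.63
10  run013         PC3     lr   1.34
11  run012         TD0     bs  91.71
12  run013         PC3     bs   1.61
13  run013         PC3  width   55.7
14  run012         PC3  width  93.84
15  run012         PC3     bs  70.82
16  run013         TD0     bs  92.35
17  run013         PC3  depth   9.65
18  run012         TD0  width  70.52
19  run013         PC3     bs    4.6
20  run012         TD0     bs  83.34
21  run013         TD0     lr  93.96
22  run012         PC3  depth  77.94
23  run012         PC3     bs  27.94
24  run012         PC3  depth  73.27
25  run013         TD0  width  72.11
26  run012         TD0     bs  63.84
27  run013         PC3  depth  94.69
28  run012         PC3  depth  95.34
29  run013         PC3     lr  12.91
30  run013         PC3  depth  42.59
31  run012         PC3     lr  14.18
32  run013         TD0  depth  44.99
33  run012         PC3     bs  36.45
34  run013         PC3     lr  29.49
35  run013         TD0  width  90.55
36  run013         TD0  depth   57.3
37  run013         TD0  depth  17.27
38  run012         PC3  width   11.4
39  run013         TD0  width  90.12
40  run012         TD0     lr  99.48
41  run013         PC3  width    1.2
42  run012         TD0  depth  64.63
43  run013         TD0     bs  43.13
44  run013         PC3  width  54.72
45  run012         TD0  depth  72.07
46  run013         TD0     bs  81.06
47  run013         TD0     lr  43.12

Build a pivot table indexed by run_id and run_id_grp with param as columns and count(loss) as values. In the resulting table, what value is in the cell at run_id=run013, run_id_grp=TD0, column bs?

3

Rows with run_id=run013, run_id_grp=TD0 and param=bs: loss values are 92.35, 43.13, 81.06.
3 rows match — count = 3.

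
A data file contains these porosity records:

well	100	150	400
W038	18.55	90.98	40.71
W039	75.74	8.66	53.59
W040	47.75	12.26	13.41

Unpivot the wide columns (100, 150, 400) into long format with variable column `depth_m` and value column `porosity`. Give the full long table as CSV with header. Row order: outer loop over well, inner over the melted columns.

Each (well, column) pair becomes one row: 3 × 3 = 9 rows.
For example, (W038, 100) → porosity=18.55.

well,depth_m,porosity
W038,100,18.55
W038,150,90.98
W038,400,40.71
W039,100,75.74
W039,150,8.66
W039,400,53.59
W040,100,47.75
W040,150,12.26
W040,400,13.41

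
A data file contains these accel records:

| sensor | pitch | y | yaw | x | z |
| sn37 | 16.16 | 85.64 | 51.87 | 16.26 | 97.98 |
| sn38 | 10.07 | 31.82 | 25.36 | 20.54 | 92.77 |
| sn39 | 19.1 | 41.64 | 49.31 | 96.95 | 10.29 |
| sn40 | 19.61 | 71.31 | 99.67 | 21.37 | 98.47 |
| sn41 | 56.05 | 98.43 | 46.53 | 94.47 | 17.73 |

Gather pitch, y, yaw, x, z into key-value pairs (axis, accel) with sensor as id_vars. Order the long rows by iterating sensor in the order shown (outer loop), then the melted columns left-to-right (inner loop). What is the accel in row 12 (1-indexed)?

25 rows total (5 × 5). Row 12: index ⌊(12-1)/5⌋ = 2 into sensor → sn39; (12-1) mod 5 = 1 into the melted columns → y.
So row 12 is (sn39, y, 41.64); accel = 41.64.

41.64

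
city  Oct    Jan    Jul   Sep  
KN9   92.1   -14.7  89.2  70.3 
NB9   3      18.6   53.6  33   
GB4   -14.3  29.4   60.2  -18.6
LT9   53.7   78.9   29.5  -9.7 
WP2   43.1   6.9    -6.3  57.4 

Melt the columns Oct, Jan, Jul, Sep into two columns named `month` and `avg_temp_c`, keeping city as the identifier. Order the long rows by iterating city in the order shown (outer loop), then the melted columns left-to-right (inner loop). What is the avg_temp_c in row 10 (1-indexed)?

20 rows total (5 × 4). Row 10: index ⌊(10-1)/4⌋ = 2 into city → GB4; (10-1) mod 4 = 1 into the melted columns → Jan.
So row 10 is (GB4, Jan, 29.4); avg_temp_c = 29.4.

29.4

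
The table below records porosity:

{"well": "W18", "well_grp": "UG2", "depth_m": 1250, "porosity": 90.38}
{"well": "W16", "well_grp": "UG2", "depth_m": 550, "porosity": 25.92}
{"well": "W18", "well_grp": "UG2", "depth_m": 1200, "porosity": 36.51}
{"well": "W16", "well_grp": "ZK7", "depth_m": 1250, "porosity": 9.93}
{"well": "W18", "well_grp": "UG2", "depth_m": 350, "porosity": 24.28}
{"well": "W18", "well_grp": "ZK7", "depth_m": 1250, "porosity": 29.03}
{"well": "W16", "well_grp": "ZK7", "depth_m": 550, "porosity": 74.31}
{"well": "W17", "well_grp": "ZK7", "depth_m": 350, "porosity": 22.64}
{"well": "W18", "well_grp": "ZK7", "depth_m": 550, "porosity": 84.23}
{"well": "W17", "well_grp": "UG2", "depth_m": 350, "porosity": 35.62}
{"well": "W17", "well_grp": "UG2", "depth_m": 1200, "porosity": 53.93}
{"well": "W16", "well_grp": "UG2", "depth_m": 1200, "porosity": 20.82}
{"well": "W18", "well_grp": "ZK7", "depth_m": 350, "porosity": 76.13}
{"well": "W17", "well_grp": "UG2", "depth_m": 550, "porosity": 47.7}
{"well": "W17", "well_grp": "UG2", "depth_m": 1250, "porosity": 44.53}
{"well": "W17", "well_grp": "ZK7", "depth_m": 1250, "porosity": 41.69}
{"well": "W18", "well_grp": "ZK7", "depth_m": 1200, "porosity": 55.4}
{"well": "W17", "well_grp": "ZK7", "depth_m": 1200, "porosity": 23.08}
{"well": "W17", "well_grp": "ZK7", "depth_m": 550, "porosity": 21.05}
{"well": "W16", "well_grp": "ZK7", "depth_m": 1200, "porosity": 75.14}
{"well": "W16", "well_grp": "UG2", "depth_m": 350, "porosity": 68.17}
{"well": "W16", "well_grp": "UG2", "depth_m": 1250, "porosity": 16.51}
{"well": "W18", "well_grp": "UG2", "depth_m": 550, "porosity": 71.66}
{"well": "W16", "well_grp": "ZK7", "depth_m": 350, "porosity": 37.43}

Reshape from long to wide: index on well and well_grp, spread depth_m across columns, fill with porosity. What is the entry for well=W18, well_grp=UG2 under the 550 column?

71.66

Wide layout: rows indexed by well and well_grp, columns are the 4 distinct depth_m values (1250, 550, 1200, 350).
Cell (well=W18, well_grp=UG2, depth_m=550) draws from the long row where well=W18, well_grp=UG2 and depth_m=550, which has porosity=71.66.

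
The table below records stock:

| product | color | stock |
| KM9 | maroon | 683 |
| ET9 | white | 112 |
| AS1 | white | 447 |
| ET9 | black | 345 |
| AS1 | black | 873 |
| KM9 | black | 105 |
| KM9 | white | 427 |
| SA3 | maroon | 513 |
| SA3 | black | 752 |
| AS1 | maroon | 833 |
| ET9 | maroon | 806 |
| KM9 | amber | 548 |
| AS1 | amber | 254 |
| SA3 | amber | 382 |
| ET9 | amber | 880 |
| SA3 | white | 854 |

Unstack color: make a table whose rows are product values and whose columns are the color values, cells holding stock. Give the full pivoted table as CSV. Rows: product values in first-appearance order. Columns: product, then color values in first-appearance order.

Columns: product plus the 4 distinct color values (maroon, white, black, amber).
For example, row KM9 column maroon takes stock=683 from the long row (KM9, maroon).

product,maroon,white,black,amber
KM9,683,427,105,548
ET9,806,112,345,880
AS1,833,447,873,254
SA3,513,854,752,382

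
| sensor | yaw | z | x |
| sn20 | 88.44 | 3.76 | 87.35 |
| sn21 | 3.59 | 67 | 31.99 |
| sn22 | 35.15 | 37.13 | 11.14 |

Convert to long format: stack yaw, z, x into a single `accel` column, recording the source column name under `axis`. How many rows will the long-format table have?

3 sensor values × 3 melted columns = 9 rows.

9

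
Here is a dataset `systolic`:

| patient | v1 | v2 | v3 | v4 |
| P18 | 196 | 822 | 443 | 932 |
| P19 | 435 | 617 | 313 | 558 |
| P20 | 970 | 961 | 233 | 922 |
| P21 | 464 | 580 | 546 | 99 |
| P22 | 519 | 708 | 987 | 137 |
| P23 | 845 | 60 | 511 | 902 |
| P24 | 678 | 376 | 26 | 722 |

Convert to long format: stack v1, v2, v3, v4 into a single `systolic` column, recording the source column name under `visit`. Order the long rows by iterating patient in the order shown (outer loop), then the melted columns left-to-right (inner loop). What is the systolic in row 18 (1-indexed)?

28 rows total (7 × 4). Row 18: index ⌊(18-1)/4⌋ = 4 into patient → P22; (18-1) mod 4 = 1 into the melted columns → v2.
So row 18 is (P22, v2, 708); systolic = 708.

708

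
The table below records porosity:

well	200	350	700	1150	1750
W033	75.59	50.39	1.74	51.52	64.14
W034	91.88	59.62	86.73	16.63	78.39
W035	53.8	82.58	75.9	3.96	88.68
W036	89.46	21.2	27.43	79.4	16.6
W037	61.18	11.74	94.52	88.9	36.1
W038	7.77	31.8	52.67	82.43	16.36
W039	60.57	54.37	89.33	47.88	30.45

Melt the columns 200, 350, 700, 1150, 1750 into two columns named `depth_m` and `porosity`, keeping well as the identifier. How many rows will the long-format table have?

7 well values × 5 melted columns = 35 rows.

35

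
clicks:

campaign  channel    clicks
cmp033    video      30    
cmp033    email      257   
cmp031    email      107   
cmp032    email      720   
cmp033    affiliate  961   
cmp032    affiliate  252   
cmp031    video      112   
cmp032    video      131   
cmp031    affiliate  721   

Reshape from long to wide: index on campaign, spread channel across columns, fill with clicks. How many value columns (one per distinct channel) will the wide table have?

3

3 distinct channel values: email, video, affiliate.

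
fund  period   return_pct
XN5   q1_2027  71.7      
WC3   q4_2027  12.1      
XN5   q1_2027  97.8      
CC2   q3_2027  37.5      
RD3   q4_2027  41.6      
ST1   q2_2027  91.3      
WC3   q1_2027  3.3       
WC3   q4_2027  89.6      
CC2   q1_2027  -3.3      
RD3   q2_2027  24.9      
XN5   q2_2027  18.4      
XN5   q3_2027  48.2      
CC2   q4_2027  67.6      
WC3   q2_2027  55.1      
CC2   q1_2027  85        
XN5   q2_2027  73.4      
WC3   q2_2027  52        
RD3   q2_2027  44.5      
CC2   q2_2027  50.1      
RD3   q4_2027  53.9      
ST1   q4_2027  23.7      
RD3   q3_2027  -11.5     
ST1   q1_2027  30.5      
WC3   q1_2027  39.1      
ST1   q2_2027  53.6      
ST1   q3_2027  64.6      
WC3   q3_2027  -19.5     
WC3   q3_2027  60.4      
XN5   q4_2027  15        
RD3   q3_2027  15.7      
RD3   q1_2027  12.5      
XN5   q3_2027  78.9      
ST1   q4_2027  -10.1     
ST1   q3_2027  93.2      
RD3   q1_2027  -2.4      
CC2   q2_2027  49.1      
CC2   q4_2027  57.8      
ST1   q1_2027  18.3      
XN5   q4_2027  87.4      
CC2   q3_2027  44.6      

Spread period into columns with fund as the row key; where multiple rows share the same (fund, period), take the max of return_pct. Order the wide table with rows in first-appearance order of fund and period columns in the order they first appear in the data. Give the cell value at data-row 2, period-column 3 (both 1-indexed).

With rows in first-appearance order of fund, row 2 is fund=WC3. period columns in first-appearance order: q1_2027, q4_2027, q3_2027, q2_2027; column 3 is q3_2027.
Long rows with fund=WC3, period=q3_2027: max(-19.5, 60.4) = 60.4.

60.4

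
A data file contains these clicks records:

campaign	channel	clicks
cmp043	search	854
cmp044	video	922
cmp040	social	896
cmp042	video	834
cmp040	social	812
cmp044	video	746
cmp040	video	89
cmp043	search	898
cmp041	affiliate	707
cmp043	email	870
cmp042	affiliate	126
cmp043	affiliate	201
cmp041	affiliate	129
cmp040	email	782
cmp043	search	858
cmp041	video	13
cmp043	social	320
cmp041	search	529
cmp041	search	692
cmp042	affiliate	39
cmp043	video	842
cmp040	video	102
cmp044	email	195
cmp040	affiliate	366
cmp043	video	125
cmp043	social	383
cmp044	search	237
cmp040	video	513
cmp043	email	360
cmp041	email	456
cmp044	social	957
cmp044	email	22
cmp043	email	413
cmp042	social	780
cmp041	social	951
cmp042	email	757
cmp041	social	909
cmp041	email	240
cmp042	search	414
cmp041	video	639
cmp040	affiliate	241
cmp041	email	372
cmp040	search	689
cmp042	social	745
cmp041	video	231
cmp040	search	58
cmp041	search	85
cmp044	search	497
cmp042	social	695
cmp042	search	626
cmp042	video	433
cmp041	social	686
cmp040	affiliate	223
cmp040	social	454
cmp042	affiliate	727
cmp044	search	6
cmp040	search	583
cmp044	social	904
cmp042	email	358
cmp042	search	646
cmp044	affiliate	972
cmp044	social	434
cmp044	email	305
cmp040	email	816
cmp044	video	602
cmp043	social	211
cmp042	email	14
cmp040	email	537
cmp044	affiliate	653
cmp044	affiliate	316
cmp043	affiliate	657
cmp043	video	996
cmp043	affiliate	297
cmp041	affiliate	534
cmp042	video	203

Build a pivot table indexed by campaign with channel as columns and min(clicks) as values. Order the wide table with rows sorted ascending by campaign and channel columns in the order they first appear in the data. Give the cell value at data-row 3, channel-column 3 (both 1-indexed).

With rows sorted ascending by campaign, row 3 is campaign=cmp042. channel columns in first-appearance order: search, video, social, affiliate, email; column 3 is social.
Long rows with campaign=cmp042, channel=social: min(780, 745, 695) = 695.

695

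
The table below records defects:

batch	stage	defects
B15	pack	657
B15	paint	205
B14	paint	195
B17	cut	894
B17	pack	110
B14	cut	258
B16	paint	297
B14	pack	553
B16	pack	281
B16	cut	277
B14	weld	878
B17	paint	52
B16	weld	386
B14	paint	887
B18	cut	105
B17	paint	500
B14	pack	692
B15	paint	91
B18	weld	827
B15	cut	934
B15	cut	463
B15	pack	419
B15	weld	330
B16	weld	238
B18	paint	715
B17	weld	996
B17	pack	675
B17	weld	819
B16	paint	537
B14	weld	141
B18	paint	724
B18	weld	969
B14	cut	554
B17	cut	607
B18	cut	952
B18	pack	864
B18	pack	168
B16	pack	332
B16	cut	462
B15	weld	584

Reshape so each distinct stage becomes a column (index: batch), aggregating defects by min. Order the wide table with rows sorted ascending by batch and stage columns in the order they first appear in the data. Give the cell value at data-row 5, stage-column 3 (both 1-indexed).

With rows sorted ascending by batch, row 5 is batch=B18. stage columns in first-appearance order: pack, paint, cut, weld; column 3 is cut.
Long rows with batch=B18, stage=cut: min(105, 952) = 105.

105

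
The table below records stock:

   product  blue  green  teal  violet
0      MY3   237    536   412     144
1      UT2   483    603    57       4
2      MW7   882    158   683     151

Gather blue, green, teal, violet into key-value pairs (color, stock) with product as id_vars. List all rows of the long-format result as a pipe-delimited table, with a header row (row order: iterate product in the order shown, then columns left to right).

| product | color | stock |
| MY3 | blue | 237 |
| MY3 | green | 536 |
| MY3 | teal | 412 |
| MY3 | violet | 144 |
| UT2 | blue | 483 |
| UT2 | green | 603 |
| UT2 | teal | 57 |
| UT2 | violet | 4 |
| MW7 | blue | 882 |
| MW7 | green | 158 |
| MW7 | teal | 683 |
| MW7 | violet | 151 |

Each (product, column) pair becomes one row: 3 × 4 = 12 rows.
For example, (MY3, blue) → stock=237.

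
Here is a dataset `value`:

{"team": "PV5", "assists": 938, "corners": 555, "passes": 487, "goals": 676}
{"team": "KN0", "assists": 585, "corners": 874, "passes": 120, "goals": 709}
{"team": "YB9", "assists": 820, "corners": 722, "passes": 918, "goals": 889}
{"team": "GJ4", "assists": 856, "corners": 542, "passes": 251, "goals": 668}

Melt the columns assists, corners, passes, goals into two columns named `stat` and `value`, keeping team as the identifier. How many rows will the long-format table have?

4 team values × 4 melted columns = 16 rows.

16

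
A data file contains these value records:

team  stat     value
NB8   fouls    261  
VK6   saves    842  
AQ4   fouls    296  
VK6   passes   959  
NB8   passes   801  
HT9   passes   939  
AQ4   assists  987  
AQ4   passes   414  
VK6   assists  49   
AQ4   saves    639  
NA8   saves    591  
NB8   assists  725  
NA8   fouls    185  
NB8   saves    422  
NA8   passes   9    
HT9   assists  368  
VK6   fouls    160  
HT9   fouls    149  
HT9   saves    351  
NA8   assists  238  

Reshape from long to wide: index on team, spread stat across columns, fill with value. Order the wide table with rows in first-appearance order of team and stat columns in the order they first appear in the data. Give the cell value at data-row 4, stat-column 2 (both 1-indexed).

351

With rows in first-appearance order of team, row 4 is team=HT9. stat columns in first-appearance order: fouls, saves, passes, assists; column 2 is saves.
Long rows with team=HT9, stat=saves: value = 351.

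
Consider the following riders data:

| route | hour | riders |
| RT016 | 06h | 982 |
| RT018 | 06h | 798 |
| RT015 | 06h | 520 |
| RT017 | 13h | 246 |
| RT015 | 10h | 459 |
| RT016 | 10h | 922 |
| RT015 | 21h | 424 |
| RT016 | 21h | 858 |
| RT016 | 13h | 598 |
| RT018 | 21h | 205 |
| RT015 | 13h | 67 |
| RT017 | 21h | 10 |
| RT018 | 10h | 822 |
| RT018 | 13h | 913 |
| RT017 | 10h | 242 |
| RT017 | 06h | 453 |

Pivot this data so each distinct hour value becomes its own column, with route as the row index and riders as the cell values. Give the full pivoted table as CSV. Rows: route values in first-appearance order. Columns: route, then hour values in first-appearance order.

Columns: route plus the 4 distinct hour values (06h, 13h, 10h, 21h).
For example, row RT016 column 06h takes riders=982 from the long row (RT016, 06h).

route,06h,13h,10h,21h
RT016,982,598,922,858
RT018,798,913,822,205
RT015,520,67,459,424
RT017,453,246,242,10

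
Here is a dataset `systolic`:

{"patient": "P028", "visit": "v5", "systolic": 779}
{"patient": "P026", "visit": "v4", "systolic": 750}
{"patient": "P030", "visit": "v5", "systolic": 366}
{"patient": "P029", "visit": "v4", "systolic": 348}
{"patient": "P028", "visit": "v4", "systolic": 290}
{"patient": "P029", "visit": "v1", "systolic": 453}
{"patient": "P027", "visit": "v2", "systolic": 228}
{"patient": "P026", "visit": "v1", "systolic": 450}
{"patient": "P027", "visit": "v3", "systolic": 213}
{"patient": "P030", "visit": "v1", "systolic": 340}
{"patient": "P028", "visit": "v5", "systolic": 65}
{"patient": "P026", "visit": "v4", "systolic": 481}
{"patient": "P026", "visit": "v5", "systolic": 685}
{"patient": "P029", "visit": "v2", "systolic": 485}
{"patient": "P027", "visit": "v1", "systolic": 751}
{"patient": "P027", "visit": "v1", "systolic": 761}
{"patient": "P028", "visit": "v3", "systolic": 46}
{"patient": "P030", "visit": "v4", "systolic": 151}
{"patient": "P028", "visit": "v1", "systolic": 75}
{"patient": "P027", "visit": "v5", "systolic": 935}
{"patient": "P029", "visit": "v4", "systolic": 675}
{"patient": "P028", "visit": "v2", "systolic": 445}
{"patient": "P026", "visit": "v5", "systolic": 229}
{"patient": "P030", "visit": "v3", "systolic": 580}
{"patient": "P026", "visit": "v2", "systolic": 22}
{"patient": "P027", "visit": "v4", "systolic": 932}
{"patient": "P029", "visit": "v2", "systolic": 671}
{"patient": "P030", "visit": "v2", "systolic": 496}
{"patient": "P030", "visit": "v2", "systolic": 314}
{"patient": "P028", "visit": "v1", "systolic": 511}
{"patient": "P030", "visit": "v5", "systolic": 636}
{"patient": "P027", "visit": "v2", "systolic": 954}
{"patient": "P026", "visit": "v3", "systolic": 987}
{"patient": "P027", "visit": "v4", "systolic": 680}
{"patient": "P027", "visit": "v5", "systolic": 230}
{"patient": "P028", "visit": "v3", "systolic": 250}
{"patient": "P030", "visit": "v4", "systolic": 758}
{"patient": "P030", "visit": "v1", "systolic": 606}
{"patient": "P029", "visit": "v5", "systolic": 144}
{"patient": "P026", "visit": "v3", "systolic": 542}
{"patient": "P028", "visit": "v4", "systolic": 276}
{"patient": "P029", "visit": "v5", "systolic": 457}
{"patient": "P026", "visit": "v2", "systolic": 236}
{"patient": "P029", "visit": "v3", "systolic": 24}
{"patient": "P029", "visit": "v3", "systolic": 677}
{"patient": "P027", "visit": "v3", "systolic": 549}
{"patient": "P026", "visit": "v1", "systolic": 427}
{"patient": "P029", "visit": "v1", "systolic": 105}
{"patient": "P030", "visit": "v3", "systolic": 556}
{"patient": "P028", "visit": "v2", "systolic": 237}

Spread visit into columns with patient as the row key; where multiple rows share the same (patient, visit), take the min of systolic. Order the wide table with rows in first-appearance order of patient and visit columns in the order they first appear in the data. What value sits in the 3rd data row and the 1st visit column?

366

With rows in first-appearance order of patient, row 3 is patient=P030. visit columns in first-appearance order: v5, v4, v1, v2, v3; column 1 is v5.
Long rows with patient=P030, visit=v5: min(366, 636) = 366.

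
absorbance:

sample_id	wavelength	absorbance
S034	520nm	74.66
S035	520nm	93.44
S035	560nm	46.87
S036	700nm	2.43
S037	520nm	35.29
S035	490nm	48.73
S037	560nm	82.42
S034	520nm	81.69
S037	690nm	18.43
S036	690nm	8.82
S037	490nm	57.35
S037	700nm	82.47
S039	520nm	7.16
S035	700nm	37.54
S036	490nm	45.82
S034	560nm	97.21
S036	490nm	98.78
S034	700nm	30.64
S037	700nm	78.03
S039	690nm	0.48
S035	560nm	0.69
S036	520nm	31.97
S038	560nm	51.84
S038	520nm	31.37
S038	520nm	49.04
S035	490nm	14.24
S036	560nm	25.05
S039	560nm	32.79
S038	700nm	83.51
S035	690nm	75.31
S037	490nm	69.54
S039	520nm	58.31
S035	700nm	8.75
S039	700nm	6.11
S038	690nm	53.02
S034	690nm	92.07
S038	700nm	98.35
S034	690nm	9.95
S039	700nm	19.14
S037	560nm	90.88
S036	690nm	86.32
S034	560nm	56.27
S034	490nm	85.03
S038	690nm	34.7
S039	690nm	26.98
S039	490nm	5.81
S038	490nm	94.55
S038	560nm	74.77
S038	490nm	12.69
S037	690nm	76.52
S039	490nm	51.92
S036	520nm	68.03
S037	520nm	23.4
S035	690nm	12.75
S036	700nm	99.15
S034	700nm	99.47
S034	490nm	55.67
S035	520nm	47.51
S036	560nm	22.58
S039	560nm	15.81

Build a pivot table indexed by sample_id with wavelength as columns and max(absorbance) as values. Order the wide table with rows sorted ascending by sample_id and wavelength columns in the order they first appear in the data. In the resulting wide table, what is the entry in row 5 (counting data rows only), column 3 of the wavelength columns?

98.35

With rows sorted ascending by sample_id, row 5 is sample_id=S038. wavelength columns in first-appearance order: 520nm, 560nm, 700nm, 490nm, 690nm; column 3 is 700nm.
Long rows with sample_id=S038, wavelength=700nm: max(83.51, 98.35) = 98.35.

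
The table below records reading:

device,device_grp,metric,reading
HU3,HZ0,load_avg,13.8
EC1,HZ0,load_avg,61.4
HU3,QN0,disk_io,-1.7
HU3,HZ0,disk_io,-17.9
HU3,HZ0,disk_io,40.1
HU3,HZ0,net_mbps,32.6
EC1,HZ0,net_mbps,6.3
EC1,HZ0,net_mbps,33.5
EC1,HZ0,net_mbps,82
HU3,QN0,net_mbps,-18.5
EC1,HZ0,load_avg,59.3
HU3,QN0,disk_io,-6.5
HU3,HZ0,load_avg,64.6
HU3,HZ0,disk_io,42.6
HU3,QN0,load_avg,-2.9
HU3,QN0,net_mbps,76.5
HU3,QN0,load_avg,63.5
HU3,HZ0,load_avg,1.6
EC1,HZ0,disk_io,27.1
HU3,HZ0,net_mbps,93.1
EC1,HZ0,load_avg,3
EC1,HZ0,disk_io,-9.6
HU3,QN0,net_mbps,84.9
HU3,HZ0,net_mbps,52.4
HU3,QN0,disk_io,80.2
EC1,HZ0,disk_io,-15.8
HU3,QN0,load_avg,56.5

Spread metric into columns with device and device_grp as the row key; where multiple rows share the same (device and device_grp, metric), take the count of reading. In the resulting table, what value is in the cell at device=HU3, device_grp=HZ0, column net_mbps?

3

Rows with device=HU3, device_grp=HZ0 and metric=net_mbps: reading values are 32.6, 93.1, 52.4.
3 rows match — count = 3.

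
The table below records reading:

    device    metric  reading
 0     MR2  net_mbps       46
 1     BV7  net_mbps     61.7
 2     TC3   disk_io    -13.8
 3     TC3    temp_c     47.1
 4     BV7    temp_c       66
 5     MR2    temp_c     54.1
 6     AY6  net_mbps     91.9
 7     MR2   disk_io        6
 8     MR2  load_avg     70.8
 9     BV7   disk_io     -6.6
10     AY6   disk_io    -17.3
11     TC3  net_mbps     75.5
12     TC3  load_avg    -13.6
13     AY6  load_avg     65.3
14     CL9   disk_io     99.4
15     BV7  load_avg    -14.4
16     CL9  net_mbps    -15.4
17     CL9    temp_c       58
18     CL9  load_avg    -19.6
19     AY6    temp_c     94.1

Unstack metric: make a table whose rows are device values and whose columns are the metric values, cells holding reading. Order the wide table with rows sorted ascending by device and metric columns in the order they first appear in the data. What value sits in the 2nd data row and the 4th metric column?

With rows sorted ascending by device, row 2 is device=BV7. metric columns in first-appearance order: net_mbps, disk_io, temp_c, load_avg; column 4 is load_avg.
Long rows with device=BV7, metric=load_avg: reading = -14.4.

-14.4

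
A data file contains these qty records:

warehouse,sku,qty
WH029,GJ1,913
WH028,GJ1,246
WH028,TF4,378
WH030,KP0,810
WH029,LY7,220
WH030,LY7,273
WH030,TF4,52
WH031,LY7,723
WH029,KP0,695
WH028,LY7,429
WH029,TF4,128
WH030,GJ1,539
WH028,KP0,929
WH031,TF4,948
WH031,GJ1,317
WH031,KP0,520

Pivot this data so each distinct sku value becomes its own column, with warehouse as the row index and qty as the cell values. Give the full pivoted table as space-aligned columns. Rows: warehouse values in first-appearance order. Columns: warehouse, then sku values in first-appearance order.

warehouse  GJ1  TF4  KP0  LY7
WH029      913  128  695  220
WH028      246  378  929  429
WH030      539  52   810  273
WH031      317  948  520  723

Columns: warehouse plus the 4 distinct sku values (GJ1, TF4, KP0, LY7).
For example, row WH029 column GJ1 takes qty=913 from the long row (WH029, GJ1).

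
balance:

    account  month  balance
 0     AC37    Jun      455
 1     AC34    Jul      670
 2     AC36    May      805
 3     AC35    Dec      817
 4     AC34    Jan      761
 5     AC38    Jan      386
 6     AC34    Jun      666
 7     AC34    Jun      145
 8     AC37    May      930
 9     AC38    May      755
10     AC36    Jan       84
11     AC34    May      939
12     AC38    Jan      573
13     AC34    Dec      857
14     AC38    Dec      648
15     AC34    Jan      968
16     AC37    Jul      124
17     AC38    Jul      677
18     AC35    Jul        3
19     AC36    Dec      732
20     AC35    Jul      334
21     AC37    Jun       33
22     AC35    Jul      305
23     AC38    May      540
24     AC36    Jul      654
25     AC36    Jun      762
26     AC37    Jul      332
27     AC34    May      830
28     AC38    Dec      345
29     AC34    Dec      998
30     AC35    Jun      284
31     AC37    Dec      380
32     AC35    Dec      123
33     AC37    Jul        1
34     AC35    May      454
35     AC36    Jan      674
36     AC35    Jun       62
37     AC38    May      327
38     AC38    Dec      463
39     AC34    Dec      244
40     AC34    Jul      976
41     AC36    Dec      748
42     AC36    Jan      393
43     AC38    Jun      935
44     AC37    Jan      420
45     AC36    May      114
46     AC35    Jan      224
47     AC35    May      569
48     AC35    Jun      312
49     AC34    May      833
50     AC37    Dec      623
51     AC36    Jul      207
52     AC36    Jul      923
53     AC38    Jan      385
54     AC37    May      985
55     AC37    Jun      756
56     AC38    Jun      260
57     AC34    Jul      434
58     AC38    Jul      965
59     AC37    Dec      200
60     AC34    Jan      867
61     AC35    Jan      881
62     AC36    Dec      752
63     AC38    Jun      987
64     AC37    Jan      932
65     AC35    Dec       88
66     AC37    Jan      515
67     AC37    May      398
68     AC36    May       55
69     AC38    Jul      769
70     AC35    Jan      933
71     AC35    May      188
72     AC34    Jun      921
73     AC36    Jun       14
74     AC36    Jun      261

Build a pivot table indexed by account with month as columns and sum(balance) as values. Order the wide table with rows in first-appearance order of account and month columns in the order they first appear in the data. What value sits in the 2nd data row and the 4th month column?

2099

With rows in first-appearance order of account, row 2 is account=AC34. month columns in first-appearance order: Jun, Jul, May, Dec, Jan; column 4 is Dec.
Long rows with account=AC34, month=Dec: 857 + 998 + 244 = 2099.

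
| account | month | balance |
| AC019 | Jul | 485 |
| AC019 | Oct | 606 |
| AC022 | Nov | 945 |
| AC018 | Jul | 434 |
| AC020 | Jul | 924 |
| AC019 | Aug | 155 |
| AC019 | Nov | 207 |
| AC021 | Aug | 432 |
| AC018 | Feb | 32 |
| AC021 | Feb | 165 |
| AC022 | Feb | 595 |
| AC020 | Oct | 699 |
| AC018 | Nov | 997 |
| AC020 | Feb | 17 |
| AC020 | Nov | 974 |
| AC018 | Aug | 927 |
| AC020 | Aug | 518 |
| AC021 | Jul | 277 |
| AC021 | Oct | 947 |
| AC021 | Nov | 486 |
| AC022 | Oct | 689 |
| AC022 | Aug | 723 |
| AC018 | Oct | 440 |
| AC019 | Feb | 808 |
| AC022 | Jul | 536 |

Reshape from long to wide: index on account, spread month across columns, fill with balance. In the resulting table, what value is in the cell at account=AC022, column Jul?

Wide layout: rows indexed by account, columns are the 5 distinct month values (Jul, Oct, Nov, Aug, Feb).
Cell (account=AC022, month=Jul) draws from the long row where account=AC022 and month=Jul, which has balance=536.

536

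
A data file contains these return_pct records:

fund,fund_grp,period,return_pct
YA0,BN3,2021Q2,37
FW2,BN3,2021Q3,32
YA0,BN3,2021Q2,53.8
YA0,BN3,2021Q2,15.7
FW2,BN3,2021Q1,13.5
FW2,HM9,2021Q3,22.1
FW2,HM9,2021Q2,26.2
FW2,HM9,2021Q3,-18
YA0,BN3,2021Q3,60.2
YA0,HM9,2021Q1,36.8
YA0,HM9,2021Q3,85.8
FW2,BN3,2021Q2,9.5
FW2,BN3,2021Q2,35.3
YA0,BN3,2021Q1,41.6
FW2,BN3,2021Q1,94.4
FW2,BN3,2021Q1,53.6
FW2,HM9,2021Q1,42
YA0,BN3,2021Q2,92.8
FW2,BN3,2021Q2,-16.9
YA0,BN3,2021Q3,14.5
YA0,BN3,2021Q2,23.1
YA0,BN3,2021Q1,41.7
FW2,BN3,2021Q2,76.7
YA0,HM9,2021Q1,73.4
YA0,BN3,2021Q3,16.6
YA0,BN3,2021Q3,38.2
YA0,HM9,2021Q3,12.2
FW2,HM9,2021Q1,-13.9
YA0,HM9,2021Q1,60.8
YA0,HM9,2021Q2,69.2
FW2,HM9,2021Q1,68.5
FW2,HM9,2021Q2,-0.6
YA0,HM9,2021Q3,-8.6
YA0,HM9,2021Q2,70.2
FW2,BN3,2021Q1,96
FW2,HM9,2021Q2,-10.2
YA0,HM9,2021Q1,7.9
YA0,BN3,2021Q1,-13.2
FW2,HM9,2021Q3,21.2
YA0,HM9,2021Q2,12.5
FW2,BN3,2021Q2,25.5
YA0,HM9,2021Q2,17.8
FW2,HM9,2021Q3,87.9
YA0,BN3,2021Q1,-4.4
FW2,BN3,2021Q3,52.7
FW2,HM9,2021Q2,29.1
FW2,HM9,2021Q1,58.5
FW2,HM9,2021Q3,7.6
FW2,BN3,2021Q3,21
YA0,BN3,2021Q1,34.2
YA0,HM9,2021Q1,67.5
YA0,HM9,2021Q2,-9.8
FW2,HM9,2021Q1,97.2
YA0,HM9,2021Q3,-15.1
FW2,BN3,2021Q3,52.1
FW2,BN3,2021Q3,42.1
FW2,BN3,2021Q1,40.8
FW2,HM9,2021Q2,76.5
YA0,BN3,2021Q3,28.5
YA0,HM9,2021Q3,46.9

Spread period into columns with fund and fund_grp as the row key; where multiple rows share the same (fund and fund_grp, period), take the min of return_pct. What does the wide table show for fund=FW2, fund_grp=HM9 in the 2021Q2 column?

Rows with fund=FW2, fund_grp=HM9 and period=2021Q2: return_pct values are 26.2, -0.6, -10.2, 29.1, 76.5.
min(26.2, -0.6, -10.2, 29.1, 76.5) = -10.2.

-10.2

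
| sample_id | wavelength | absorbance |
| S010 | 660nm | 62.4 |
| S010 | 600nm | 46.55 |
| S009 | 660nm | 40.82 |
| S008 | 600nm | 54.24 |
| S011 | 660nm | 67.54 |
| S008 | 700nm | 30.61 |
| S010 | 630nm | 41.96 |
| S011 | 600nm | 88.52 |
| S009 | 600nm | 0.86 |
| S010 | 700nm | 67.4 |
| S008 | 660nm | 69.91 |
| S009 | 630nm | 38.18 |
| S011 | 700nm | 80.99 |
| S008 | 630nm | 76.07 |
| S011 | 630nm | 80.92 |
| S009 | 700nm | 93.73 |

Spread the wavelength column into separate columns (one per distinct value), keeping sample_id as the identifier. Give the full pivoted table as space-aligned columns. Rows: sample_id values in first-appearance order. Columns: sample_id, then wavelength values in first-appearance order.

Columns: sample_id plus the 4 distinct wavelength values (660nm, 600nm, 700nm, 630nm).
For example, row S010 column 660nm takes absorbance=62.4 from the long row (S010, 660nm).

sample_id  660nm  600nm  700nm  630nm
S010       62.4   46.55  67.4   41.96
S009       40.82  0.86   93.73  38.18
S008       69.91  54.24  30.61  76.07
S011       67.54  88.52  80.99  80.92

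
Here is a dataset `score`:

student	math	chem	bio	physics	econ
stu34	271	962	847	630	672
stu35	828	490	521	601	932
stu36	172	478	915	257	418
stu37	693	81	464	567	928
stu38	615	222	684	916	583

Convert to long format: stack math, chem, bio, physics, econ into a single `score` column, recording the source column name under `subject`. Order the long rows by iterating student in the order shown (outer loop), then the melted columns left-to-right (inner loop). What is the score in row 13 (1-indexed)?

915

25 rows total (5 × 5). Row 13: index ⌊(13-1)/5⌋ = 2 into student → stu36; (13-1) mod 5 = 2 into the melted columns → bio.
So row 13 is (stu36, bio, 915); score = 915.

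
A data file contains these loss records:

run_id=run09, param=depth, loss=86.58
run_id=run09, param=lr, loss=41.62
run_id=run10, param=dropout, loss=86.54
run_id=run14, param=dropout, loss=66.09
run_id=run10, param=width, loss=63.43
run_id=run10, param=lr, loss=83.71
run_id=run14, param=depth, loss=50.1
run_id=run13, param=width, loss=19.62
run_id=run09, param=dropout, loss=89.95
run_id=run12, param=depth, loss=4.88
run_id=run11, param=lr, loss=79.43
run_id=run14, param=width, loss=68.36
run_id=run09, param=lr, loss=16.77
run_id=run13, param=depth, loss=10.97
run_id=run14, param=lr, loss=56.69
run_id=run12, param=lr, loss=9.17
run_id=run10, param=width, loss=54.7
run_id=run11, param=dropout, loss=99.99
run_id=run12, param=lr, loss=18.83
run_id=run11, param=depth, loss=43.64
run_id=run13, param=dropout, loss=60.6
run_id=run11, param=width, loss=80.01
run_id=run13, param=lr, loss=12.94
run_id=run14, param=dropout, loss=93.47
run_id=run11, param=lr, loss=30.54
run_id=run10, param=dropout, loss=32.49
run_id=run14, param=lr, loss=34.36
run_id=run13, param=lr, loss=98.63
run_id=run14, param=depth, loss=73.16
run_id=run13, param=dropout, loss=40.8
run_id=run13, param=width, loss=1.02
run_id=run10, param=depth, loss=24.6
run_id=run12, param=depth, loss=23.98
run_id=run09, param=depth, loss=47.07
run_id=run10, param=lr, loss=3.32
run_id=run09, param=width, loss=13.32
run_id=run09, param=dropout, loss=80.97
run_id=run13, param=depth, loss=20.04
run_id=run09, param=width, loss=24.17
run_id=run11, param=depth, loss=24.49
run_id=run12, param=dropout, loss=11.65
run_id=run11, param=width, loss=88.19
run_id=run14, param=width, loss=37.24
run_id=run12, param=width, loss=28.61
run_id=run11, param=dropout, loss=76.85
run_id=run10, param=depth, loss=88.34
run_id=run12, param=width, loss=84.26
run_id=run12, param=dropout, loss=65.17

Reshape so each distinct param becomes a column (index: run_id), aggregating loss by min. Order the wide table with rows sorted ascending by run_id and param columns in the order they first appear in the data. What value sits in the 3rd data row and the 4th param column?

With rows sorted ascending by run_id, row 3 is run_id=run11. param columns in first-appearance order: depth, lr, dropout, width; column 4 is width.
Long rows with run_id=run11, param=width: min(80.01, 88.19) = 80.01.

80.01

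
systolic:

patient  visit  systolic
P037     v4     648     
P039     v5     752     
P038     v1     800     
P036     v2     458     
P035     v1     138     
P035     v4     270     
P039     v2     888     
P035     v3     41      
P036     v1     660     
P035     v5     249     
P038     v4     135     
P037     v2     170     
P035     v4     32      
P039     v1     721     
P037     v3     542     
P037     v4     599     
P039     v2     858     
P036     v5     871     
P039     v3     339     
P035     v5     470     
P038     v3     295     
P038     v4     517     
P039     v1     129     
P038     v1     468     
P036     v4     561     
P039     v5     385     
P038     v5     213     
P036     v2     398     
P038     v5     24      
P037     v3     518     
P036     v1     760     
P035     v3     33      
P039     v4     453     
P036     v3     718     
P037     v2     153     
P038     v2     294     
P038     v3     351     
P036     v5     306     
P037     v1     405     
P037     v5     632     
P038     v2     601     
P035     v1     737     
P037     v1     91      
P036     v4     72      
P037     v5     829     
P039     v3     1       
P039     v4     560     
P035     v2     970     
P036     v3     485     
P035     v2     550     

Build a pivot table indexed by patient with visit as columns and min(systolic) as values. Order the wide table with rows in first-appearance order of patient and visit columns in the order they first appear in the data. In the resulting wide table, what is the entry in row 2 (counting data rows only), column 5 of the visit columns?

1

With rows in first-appearance order of patient, row 2 is patient=P039. visit columns in first-appearance order: v4, v5, v1, v2, v3; column 5 is v3.
Long rows with patient=P039, visit=v3: min(339, 1) = 1.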